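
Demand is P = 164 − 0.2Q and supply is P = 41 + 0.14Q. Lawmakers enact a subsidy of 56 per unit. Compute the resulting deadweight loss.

Competitive equilibrium: 164 − 0.2Q = 41 + 0.14Q → Q* = 361.76471, P* = 91.64706.
The subsidy lowers effective supply by 56: P = 0.14Q − 15.
New quantity: 164 − 0.2Q = 0.14Q − 15 → Q' = 526.47059.
Overproduction ΔQ = 526.47059 − 361.76471 = 164.70588; wedge = subsidy = 56.
Deadweight loss = ½ × 164.70588 × 56 = 4611.76.

4611.76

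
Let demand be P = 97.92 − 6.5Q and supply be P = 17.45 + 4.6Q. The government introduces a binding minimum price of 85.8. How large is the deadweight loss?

Competitive equilibrium: 97.92 − 6.5Q = 17.45 + 4.6Q → Q* = 7.2495, P* = 50.7979.
At the floor P = 85.8, quantity demanded = (97.92 − 85.8)/6.5 = 1.8646.
Sellers' marginal cost at Q' = 1.8646: 17.45 + 4.6·1.8646 = 26.0272.
ΔQ = 7.2495 − 1.8646 = 5.3849; wedge = 85.8 − 26.0272 = 59.7728.
Welfare loss = ½ × 5.3849 × 59.7728 = 160.94.

160.94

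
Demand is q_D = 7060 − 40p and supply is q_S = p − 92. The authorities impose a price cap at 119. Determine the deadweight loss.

1575.16

In inverse form: demand p = 176.5 − 0.025q, supply p = 92 + q.
Competitive equilibrium: 176.5 − 0.025q = 92 + q → q* = 82.439, p* = 174.439.
At the ceiling p = 119, quantity supplied = (119 − 92)/1 = 27.
Willingness to pay at q' = 27: 176.5 − 0.025·27 = 175.825.
Δq = 82.439 − 27 = 55.439; wedge = 175.825 − 119 = 56.825.
Deadweight loss = ½ × 55.439 × 56.825 = 1575.16.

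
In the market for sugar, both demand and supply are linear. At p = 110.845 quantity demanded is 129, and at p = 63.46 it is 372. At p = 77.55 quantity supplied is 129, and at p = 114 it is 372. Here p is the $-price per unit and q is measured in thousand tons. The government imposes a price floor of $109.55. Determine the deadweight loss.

Demand slope = (63.46 − 110.845)/(372 − 129) = −0.195, so p = 136 − 0.195q.
Supply slope = (114 − 77.55)/(372 − 129) = 0.15, so p = 58.2 + 0.15q.
Competitive equilibrium: 136 − 0.195q = 58.2 + 0.15q → q* = 225.5072, p* = 92.0261.
At the floor p = 109.55, quantity demanded = (136 − 109.55)/0.195 = 135.641.
Sellers' marginal cost at q' = 135.641: 58.2 + 0.15·135.641 = 78.5462.
Δq = 225.5072 − 135.641 = 89.8662; wedge = 109.55 − 78.5462 = 31.0038.
Deadweight loss = ½ × 89.8662 × 31.0038 = $1393.10 thousand.

$1393.10 thousand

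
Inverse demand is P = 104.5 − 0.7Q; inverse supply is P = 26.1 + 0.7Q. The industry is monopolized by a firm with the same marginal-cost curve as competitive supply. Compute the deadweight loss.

Competitive equilibrium: 104.5 − 0.7Q = 26.1 + 0.7Q → Q* = 56, P* = 65.3.
Marginal revenue: MR = 104.5 − 1.4Q. Set MR = MC: 104.5 − 1.4Q = 26.1 + 0.7Q → Q_m = 37.3333.
Price P_m = 104.5 − 0.7·37.3333 = 78.3667; MC(Q_m) = 26.1 + 0.7·37.3333 = 52.2333.
Competitive Q* = 56, so ΔQ = 18.6667; wedge = 78.3667 − 52.2333 = 26.1334.
The triangle = ½ × 18.6667 × 26.1334 = 243.91.

243.91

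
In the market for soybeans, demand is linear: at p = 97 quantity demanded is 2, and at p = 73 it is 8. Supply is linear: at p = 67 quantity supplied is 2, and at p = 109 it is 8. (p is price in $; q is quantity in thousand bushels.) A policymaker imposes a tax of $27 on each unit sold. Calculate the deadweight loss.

Demand slope = (73 − 97)/(8 − 2) = −4, so p = 105 − 4q.
Supply slope = (109 − 67)/(8 − 2) = 7, so p = 53 + 7q.
Competitive equilibrium: 105 − 4q = 53 + 7q → q* = 4.7273, p* = 86.0909.
With the tax, the buyer price exceeds the seller price by 27: (105 − 4q) − (53 + 7q) = 27 → q' = 2.2727.
Δq = 4.7273 − 2.2727 = 2.4546; the wedge equals the tax, 27.
The triangle = ½ × 2.4546 × 27 = $33.14 thousand.

$33.14 thousand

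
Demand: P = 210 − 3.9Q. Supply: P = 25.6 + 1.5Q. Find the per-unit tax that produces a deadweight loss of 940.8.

100.8

Competitive equilibrium: 210 − 3.9Q = 25.6 + 1.5Q → Q* = 34.1481, P* = 76.8222.
A tax t gives ΔQ = t/5.4 and wedge t, so DWL = t²/10.8.
t²/10.8 = 940.8 → t² = 10160.64 → t = 100.8.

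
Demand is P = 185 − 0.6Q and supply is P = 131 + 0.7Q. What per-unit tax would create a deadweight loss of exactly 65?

13

Competitive equilibrium: 185 − 0.6Q = 131 + 0.7Q → Q* = 41.5385, P* = 160.0769.
A tax t gives ΔQ = t/1.3 and wedge t, so DWL = t²/2.6.
t²/2.6 = 65 → t² = 169 → t = 13.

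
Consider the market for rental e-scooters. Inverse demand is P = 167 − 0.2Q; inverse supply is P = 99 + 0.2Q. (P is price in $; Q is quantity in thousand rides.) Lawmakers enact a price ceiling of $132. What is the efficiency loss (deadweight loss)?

$5 thousand

Competitive equilibrium: 167 − 0.2Q = 99 + 0.2Q → Q* = 170, P* = 133.
At the ceiling P = 132, quantity supplied = (132 − 99)/0.2 = 165.
Willingness to pay at Q' = 165: 167 − 0.2·165 = 134.
ΔQ = 170 − 165 = 5; wedge = 134 − 132 = 2.
DWL = ½ × 5 × 2 = $5 thousand.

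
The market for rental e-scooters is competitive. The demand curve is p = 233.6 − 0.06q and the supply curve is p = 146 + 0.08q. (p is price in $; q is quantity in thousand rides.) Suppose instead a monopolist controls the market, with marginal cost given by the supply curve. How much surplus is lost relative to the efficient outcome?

$2466.57 thousand

Competitive equilibrium: 233.6 − 0.06q = 146 + 0.08q → q* = 625.7143, p* = 196.0571.
Marginal revenue: MR = 233.6 − 0.12q. Set MR = MC: 233.6 − 0.12q = 146 + 0.08q → q_m = 438.
Price p_m = 233.6 − 0.06·438 = 207.32; MC(q_m) = 146 + 0.08·438 = 181.04.
Competitive q* = 625.7143, so Δq = 187.7143; wedge = 207.32 − 181.04 = 26.28.
Welfare loss = ½ × 187.7143 × 26.28 = $2466.57 thousand.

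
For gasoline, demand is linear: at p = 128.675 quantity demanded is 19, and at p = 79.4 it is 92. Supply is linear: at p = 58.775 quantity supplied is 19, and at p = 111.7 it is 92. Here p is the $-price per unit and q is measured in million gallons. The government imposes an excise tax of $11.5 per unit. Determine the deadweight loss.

Demand slope = (79.4 − 128.675)/(92 − 19) = −0.675, so p = 141.5 − 0.675q.
Supply slope = (111.7 − 58.775)/(92 − 19) = 0.725, so p = 45 + 0.725q.
Competitive equilibrium: 141.5 − 0.675q = 45 + 0.725q → q* = 68.9286, p* = 94.9732.
With the tax, the buyer price exceeds the seller price by 11.5: (141.5 − 0.675q) − (45 + 0.725q) = 11.5 → q' = 60.7143.
Δq = 68.9286 − 60.7143 = 8.2143; the wedge equals the tax, 11.5.
Welfare loss = ½ × 8.2143 × 11.5 = $47.23 million.

$47.23 million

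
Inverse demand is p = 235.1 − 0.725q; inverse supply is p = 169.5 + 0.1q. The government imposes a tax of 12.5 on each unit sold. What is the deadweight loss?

Competitive equilibrium: 235.1 − 0.725q = 169.5 + 0.1q → q* = 79.5152, p* = 177.4515.
With the tax, the buyer price exceeds the seller price by 12.5: (235.1 − 0.725q) − (169.5 + 0.1q) = 12.5 → q' = 64.3636.
Δq = 79.5152 − 64.3636 = 15.1516; the wedge equals the tax, 12.5.
DWL = ½ × 15.1516 × 12.5 = 94.70.

94.70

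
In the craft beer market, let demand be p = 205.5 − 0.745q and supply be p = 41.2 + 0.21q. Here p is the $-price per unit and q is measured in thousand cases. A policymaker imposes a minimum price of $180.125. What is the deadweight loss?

$9091.07 thousand

Competitive equilibrium: 205.5 − 0.745q = 41.2 + 0.21q → q* = 172.0419, p* = 77.3288.
At the floor p = 180.125, quantity demanded = (205.5 − 180.125)/0.745 = 34.0604.
Sellers' marginal cost at q' = 34.0604: 41.2 + 0.21·34.0604 = 48.3527.
Δq = 172.0419 − 34.0604 = 137.9815; wedge = 180.125 − 48.3527 = 131.7723.
The triangle = ½ × 137.9815 × 131.7723 = $9091.07 thousand.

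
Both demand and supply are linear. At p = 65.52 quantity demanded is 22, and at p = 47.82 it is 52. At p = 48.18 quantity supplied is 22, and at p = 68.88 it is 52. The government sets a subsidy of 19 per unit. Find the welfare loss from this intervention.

141.02

Demand slope = (47.82 − 65.52)/(52 − 22) = −0.59, so p = 78.5 − 0.59q.
Supply slope = (68.88 − 48.18)/(52 − 22) = 0.69, so p = 33 + 0.69q.
Competitive equilibrium: 78.5 − 0.59q = 33 + 0.69q → q* = 35.5469, p* = 57.5273.
The subsidy lowers effective supply by 19: p = 14 + 0.69q.
New quantity: 78.5 − 0.59q = 14 + 0.69q → q' = 50.3906.
Overproduction Δq = 50.3906 − 35.5469 = 14.8437; wedge = subsidy = 19.
Deadweight loss = ½ × 14.8437 × 19 = 141.02.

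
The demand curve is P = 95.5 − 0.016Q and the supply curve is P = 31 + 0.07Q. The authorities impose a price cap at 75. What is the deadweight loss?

634.03

Competitive equilibrium: 95.5 − 0.016Q = 31 + 0.07Q → Q* = 750, P* = 83.5.
At the ceiling P = 75, quantity supplied = (75 − 31)/0.07 = 628.5714.
Willingness to pay at Q' = 628.5714: 95.5 − 0.016·628.5714 = 85.4429.
ΔQ = 750 − 628.5714 = 121.4286; wedge = 85.4429 − 75 = 10.4429.
The triangle = ½ × 121.4286 × 10.4429 = 634.03.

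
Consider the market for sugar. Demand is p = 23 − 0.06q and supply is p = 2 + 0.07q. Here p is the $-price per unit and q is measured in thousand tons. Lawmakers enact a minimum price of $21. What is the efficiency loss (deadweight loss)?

$1068.38 thousand

Competitive equilibrium: 23 − 0.06q = 2 + 0.07q → q* = 161.5385, p* = 13.3077.
At the floor p = 21, quantity demanded = (23 − 21)/0.06 = 33.3333.
Sellers' marginal cost at q' = 33.3333: 2 + 0.07·33.3333 = 4.3333.
Δq = 161.5385 − 33.3333 = 128.2052; wedge = 21 − 4.3333 = 16.6667.
Welfare loss = ½ × 128.2052 × 16.6667 = $1068.38 thousand.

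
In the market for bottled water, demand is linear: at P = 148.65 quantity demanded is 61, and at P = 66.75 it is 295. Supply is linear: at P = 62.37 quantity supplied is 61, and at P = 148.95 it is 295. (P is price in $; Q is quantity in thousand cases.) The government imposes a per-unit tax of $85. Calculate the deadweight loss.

$5017.36 thousand

Demand slope = (66.75 − 148.65)/(295 − 61) = −0.35, so P = 170 − 0.35Q.
Supply slope = (148.95 − 62.37)/(295 − 61) = 0.37, so P = 39.8 + 0.37Q.
Competitive equilibrium: 170 − 0.35Q = 39.8 + 0.37Q → Q* = 180.8333, P* = 106.7083.
With the tax, the buyer price exceeds the seller price by 85: (170 − 0.35Q) − (39.8 + 0.37Q) = 85 → Q' = 62.7778.
ΔQ = 180.8333 − 62.7778 = 118.0555; the wedge equals the tax, 85.
DWL = ½ × 118.0555 × 85 = $5017.36 thousand.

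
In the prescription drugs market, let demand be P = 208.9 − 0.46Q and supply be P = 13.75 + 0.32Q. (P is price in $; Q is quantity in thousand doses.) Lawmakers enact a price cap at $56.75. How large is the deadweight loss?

Competitive equilibrium: 208.9 − 0.46Q = 13.75 + 0.32Q → Q* = 250.1923, P* = 93.8115.
At the ceiling P = 56.75, quantity supplied = (56.75 − 13.75)/0.32 = 134.375.
Willingness to pay at Q' = 134.375: 208.9 − 0.46·134.375 = 147.0875.
ΔQ = 250.1923 − 134.375 = 115.8173; wedge = 147.0875 − 56.75 = 90.3375.
DWL = ½ × 115.8173 × 90.3375 = $5231.32 thousand.

$5231.32 thousand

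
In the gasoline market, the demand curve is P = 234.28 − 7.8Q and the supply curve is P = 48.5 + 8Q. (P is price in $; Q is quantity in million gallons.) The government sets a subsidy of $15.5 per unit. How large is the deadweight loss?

Competitive equilibrium: 234.28 − 7.8Q = 48.5 + 8Q → Q* = 11.7582, P* = 142.5658.
The subsidy lowers effective supply by 15.5: P = 33 + 8Q.
New quantity: 234.28 − 7.8Q = 33 + 8Q → Q' = 12.7392.
Overproduction ΔQ = 12.7392 − 11.7582 = 0.981; wedge = subsidy = 15.5.
Deadweight loss = ½ × 0.981 × 15.5 = $7.60 million.

$7.60 million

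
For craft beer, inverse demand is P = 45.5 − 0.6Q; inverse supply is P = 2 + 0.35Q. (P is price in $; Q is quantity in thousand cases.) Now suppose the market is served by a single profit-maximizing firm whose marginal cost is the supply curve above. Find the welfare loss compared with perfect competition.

$149.23 thousand

Competitive equilibrium: 45.5 − 0.6Q = 2 + 0.35Q → Q* = 45.7895, P* = 18.0263.
Marginal revenue: MR = 45.5 − 1.2Q. Set MR = MC: 45.5 − 1.2Q = 2 + 0.35Q → Q_m = 28.0645.
Price P_m = 45.5 − 0.6·28.0645 = 28.6613; MC(Q_m) = 2 + 0.35·28.0645 = 11.8226.
Competitive Q* = 45.7895, so ΔQ = 17.725; wedge = 28.6613 − 11.8226 = 16.8387.
Deadweight loss = ½ × 17.725 × 16.8387 = $149.23 thousand.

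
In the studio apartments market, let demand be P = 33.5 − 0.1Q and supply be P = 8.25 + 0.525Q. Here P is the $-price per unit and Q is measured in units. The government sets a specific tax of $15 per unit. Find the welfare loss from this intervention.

Competitive equilibrium: 33.5 − 0.1Q = 8.25 + 0.525Q → Q* = 40.4, P* = 29.46.
With the tax, the buyer price exceeds the seller price by 15: (33.5 − 0.1Q) − (8.25 + 0.525Q) = 15 → Q' = 16.4.
ΔQ = 40.4 − 16.4 = 24; the wedge equals the tax, 15.
Deadweight loss = ½ × 24 × 15 = $180.

$180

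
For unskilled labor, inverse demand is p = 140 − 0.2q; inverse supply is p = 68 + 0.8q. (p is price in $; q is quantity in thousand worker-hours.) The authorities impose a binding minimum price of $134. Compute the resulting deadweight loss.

Competitive equilibrium: 140 − 0.2q = 68 + 0.8q → q* = 72, p* = 125.6.
At the floor p = 134, quantity demanded = (140 − 134)/0.2 = 30.
Sellers' marginal cost at q' = 30: 68 + 0.8·30 = 92.
Δq = 72 − 30 = 42; wedge = 134 − 92 = 42.
Welfare loss = ½ × 42 × 42 = $882 thousand.

$882 thousand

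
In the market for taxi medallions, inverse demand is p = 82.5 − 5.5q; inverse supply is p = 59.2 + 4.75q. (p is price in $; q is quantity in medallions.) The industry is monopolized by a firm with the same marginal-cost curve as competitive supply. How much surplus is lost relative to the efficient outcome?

Competitive equilibrium: 82.5 − 5.5q = 59.2 + 4.75q → q* = 2.2732, p* = 69.9976.
Marginal revenue: MR = 82.5 − 11q. Set MR = MC: 82.5 − 11q = 59.2 + 4.75q → q_m = 1.4794.
Price p_m = 82.5 − 5.5·1.4794 = 74.3633; MC(q_m) = 59.2 + 4.75·1.4794 = 66.2272.
Competitive q* = 2.2732, so Δq = 0.7938; wedge = 74.3633 − 66.2272 = 8.1361.
Deadweight loss = ½ × 0.7938 × 8.1361 = $3.23.

$3.23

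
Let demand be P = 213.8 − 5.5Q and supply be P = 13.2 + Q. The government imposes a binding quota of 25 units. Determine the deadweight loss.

111.66

Competitive equilibrium: 213.8 − 5.5Q = 13.2 + Q → Q* = 30.8615, P* = 44.0615.
At Q = 25: demand price = 213.8 − 5.5·25 = 76.3; supply price = 13.2 + 1·25 = 38.2.
ΔQ = 30.8615 − 25 = 5.8615; wedge = 76.3 − 38.2 = 38.1.
Deadweight loss = ½ × 5.8615 × 38.1 = 111.66.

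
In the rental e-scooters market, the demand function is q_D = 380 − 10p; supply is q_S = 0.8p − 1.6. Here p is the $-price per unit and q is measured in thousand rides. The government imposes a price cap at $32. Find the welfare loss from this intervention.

$4.80 thousand

In inverse form: demand p = 38 − 0.1q, supply p = 2 + 1.25q.
Competitive equilibrium: 38 − 0.1q = 2 + 1.25q → q* = 26.6667, p* = 35.3333.
At the ceiling p = 32, quantity supplied = (32 − 2)/1.25 = 24.
Willingness to pay at q' = 24: 38 − 0.1·24 = 35.6.
Δq = 26.6667 − 24 = 2.6667; wedge = 35.6 − 32 = 3.6.
Welfare loss = ½ × 2.6667 × 3.6 = $4.80 thousand.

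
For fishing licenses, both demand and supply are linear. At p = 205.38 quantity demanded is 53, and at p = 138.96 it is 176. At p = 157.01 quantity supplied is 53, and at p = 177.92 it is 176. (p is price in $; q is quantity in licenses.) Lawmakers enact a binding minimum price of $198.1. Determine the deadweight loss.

Demand slope = (138.96 − 205.38)/(176 − 53) = −0.54, so p = 234 − 0.54q.
Supply slope = (177.92 − 157.01)/(176 − 53) = 0.17, so p = 148 + 0.17q.
Competitive equilibrium: 234 − 0.54q = 148 + 0.17q → q* = 121.1268, p* = 168.5915.
At the floor p = 198.1, quantity demanded = (234 − 198.1)/0.54 = 66.4815.
Sellers' marginal cost at q' = 66.4815: 148 + 0.17·66.4815 = 159.3019.
Δq = 121.1268 − 66.4815 = 54.6453; wedge = 198.1 − 159.3019 = 38.7981.
Deadweight loss = ½ × 54.6453 × 38.7981 = $1060.07.

$1060.07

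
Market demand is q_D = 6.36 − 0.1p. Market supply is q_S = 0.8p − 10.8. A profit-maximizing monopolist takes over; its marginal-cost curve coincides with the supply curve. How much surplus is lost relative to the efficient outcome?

24.70

In inverse form: demand p = 63.6 − 10q, supply p = 13.5 + 1.25q.
Competitive equilibrium: 63.6 − 10q = 13.5 + 1.25q → q* = 4.45333, p* = 19.06667.
Marginal revenue: MR = 63.6 − 20q. Set MR = MC: 63.6 − 20q = 13.5 + 1.25q → q_m = 2.35765.
Price p_m = 63.6 − 10·2.35765 = 40.0235; MC(q_m) = 13.5 + 1.25·2.35765 = 16.44706.
Competitive q* = 4.45333, so Δq = 2.09568; wedge = 40.0235 − 16.44706 = 23.57644.
Welfare loss = ½ × 2.09568 × 23.57644 = 24.70.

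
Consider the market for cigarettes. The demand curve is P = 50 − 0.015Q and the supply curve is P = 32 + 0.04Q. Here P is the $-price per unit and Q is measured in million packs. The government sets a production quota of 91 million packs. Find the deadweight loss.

$1535.18 million

Competitive equilibrium: 50 − 0.015Q = 32 + 0.04Q → Q* = 327.2727, P* = 45.0909.
At Q = 91: demand price = 50 − 0.015·91 = 48.635; supply price = 32 + 0.04·91 = 35.64.
ΔQ = 327.2727 − 91 = 236.2727; wedge = 48.635 − 35.64 = 12.995.
Deadweight loss = ½ × 236.2727 × 12.995 = $1535.18 million.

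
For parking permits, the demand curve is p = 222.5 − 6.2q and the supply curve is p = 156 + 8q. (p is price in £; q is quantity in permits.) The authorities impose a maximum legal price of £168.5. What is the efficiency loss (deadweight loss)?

Competitive equilibrium: 222.5 − 6.2q = 156 + 8q → q* = 4.6831, p* = 193.4648.
At the ceiling p = 168.5, quantity supplied = (168.5 − 156)/8 = 1.5625.
Willingness to pay at q' = 1.5625: 222.5 − 6.2·1.5625 = 212.8125.
Δq = 4.6831 − 1.5625 = 3.1206; wedge = 212.8125 − 168.5 = 44.3125.
Deadweight loss = ½ × 3.1206 × 44.3125 = £69.14.

£69.14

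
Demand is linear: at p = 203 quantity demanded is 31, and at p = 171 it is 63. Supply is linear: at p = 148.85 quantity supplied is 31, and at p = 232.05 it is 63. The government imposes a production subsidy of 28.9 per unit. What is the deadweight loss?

Demand slope = (171 − 203)/(63 − 31) = −1, so p = 234 − q.
Supply slope = (232.05 − 148.85)/(63 − 31) = 2.6, so p = 68.25 + 2.6q.
Competitive equilibrium: 234 − q = 68.25 + 2.6q → q* = 46.0417, p* = 187.9583.
The subsidy lowers effective supply by 28.9: p = 39.35 + 2.6q.
New quantity: 234 − q = 39.35 + 2.6q → q' = 54.0694.
Overproduction Δq = 54.0694 − 46.0417 = 8.0277; wedge = subsidy = 28.9.
DWL = ½ × 8.0277 × 28.9 = 116.

116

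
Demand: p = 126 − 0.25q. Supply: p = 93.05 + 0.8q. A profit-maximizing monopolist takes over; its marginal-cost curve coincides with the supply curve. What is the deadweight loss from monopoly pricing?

Competitive equilibrium: 126 − 0.25q = 93.05 + 0.8q → q* = 31.381, p* = 118.1548.
Marginal revenue: MR = 126 − 0.5q. Set MR = MC: 126 − 0.5q = 93.05 + 0.8q → q_m = 25.3462.
Price p_m = 126 − 0.25·25.3462 = 119.6635; MC(q_m) = 93.05 + 0.8·25.3462 = 113.327.
Competitive q* = 31.381, so Δq = 6.0348; wedge = 119.6635 − 113.327 = 6.3365.
The triangle = ½ × 6.0348 × 6.3365 = 19.12.

19.12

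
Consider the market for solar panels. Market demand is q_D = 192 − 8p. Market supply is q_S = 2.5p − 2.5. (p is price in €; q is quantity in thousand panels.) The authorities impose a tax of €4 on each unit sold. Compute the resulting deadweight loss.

€15.24 thousand

In inverse form: demand p = 24 − 0.125q, supply p = 1 + 0.4q.
Competitive equilibrium: 24 − 0.125q = 1 + 0.4q → q* = 43.8095, p* = 18.5238.
With the tax, the buyer price exceeds the seller price by 4: (24 − 0.125q) − (1 + 0.4q) = 4 → q' = 36.1905.
Δq = 43.8095 − 36.1905 = 7.619; the wedge equals the tax, 4.
Welfare loss = ½ × 7.619 × 4 = €15.24 thousand.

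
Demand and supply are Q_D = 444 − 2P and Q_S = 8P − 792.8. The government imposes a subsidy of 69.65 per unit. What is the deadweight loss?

In inverse form: demand P = 222 − 0.5Q, supply P = 99.1 + 0.125Q.
Competitive equilibrium: 222 − 0.5Q = 99.1 + 0.125Q → Q* = 196.64, P* = 123.68.
The subsidy lowers effective supply by 69.65: P = 29.45 + 0.125Q.
New quantity: 222 − 0.5Q = 29.45 + 0.125Q → Q' = 308.08.
Overproduction ΔQ = 308.08 − 196.64 = 111.44; wedge = subsidy = 69.65.
Welfare loss = ½ × 111.44 × 69.65 = 3880.898.

3880.898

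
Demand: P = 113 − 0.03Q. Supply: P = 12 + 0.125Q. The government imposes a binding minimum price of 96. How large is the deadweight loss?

Competitive equilibrium: 113 − 0.03Q = 12 + 0.125Q → Q* = 651.6129, P* = 93.4516.
At the floor P = 96, quantity demanded = (113 − 96)/0.03 = 566.6667.
Sellers' marginal cost at Q' = 566.6667: 12 + 0.125·566.6667 = 82.8333.
ΔQ = 651.6129 − 566.6667 = 84.9462; wedge = 96 − 82.8333 = 13.1667.
Deadweight loss = ½ × 84.9462 × 13.1667 = 559.23.

559.23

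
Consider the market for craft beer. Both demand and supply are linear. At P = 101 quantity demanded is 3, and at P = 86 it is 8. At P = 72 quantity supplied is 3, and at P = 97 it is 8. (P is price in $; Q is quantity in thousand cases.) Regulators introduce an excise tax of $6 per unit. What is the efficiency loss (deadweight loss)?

Demand slope = (86 − 101)/(8 − 3) = −3, so P = 110 − 3Q.
Supply slope = (97 − 72)/(8 − 3) = 5, so P = 57 + 5Q.
Competitive equilibrium: 110 − 3Q = 57 + 5Q → Q* = 6.625, P* = 90.125.
With the tax, the buyer price exceeds the seller price by 6: (110 − 3Q) − (57 + 5Q) = 6 → Q' = 5.875.
ΔQ = 6.625 − 5.875 = 0.75; the wedge equals the tax, 6.
The triangle = ½ × 0.75 × 6 = $2.25 thousand.

$2.25 thousand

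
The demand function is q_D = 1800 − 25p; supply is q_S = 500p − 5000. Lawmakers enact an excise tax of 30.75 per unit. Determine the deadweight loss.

In inverse form: demand p = 72 − 0.04q, supply p = 10 + 0.002q.
Competitive equilibrium: 72 − 0.04q = 10 + 0.002q → q* = 1476.1905, p* = 12.9524.
With the tax, the buyer price exceeds the seller price by 30.75: (72 − 0.04q) − (10 + 0.002q) = 30.75 → q' = 744.0476.
Δq = 1476.1905 − 744.0476 = 732.1429; the wedge equals the tax, 30.75.
The triangle = ½ × 732.1429 × 30.75 = 11256.70.

11256.70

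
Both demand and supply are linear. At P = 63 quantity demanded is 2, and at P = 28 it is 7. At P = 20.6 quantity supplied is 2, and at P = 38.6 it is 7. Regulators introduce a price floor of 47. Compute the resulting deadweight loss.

15.58

Demand slope = (28 − 63)/(7 − 2) = −7, so P = 77 − 7Q.
Supply slope = (38.6 − 20.6)/(7 − 2) = 3.6, so P = 13.4 + 3.6Q.
Competitive equilibrium: 77 − 7Q = 13.4 + 3.6Q → Q* = 6, P* = 35.
At the floor P = 47, quantity demanded = (77 − 47)/7 = 4.2857.
Sellers' marginal cost at Q' = 4.2857: 13.4 + 3.6·4.2857 = 28.8285.
ΔQ = 6 − 4.2857 = 1.7143; wedge = 47 − 28.8285 = 18.1715.
DWL = ½ × 1.7143 × 18.1715 = 15.58.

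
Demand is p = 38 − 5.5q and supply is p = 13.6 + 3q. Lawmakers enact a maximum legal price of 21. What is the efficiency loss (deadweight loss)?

0.69

Competitive equilibrium: 38 − 5.5q = 13.6 + 3q → q* = 2.8706, p* = 22.2118.
At the ceiling p = 21, quantity supplied = (21 − 13.6)/3 = 2.4667.
Willingness to pay at q' = 2.4667: 38 − 5.5·2.4667 = 24.4332.
Δq = 2.8706 − 2.4667 = 0.4039; wedge = 24.4332 − 21 = 3.4332.
Welfare loss = ½ × 0.4039 × 3.4332 = 0.69.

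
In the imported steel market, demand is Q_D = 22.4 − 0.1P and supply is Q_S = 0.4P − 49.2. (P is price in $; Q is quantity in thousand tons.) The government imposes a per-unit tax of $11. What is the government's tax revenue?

In inverse form: demand P = 224 − 10Q, supply P = 123 + 2.5Q.
Competitive equilibrium: 224 − 10Q = 123 + 2.5Q → Q* = 8.08, P* = 143.2.
With the tax, the buyer price exceeds the seller price by 11: (224 − 10Q) − (123 + 2.5Q) = 11 → Q' = 7.2.
Tax revenue = 11 × 7.2 = $79.20 thousand.

$79.20 thousand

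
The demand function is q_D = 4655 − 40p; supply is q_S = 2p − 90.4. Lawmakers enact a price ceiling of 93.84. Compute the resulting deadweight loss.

384.89

In inverse form: demand p = 116.375 − 0.025q, supply p = 45.2 + 0.5q.
Competitive equilibrium: 116.375 − 0.025q = 45.2 + 0.5q → q* = 135.5714, p* = 112.9857.
At the ceiling p = 93.84, quantity supplied = (93.84 − 45.2)/0.5 = 97.28.
Willingness to pay at q' = 97.28: 116.375 − 0.025·97.28 = 113.943.
Δq = 135.5714 − 97.28 = 38.2914; wedge = 113.943 − 93.84 = 20.103.
The triangle = ½ × 38.2914 × 20.103 = 384.89.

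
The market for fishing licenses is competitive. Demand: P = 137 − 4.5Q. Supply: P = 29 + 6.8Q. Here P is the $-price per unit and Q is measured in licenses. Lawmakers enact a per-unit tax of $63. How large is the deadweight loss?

Competitive equilibrium: 137 − 4.5Q = 29 + 6.8Q → Q* = 9.5575, P* = 93.9912.
With the tax, the buyer price exceeds the seller price by 63: (137 − 4.5Q) − (29 + 6.8Q) = 63 → Q' = 3.9823.
ΔQ = 9.5575 − 3.9823 = 5.5752; the wedge equals the tax, 63.
DWL = ½ × 5.5752 × 63 = $175.62.

$175.62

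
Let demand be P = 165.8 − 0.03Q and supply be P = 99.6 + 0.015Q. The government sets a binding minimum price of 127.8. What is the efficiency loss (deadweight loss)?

Competitive equilibrium: 165.8 − 0.03Q = 99.6 + 0.015Q → Q* = 1471.1111, P* = 121.6667.
At the floor P = 127.8, quantity demanded = (165.8 − 127.8)/0.03 = 1266.6667.
Sellers' marginal cost at Q' = 1266.6667: 99.6 + 0.015·1266.6667 = 118.6.
ΔQ = 1471.1111 − 1266.6667 = 204.4444; wedge = 127.8 − 118.6 = 9.2.
DWL = ½ × 204.4444 × 9.2 = 940.44.

940.44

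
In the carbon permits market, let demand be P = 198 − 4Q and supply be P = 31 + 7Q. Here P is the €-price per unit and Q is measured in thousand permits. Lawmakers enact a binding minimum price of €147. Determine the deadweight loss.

€32.53 thousand

Competitive equilibrium: 198 − 4Q = 31 + 7Q → Q* = 15.1818, P* = 137.2727.
At the floor P = 147, quantity demanded = (198 − 147)/4 = 12.75.
Sellers' marginal cost at Q' = 12.75: 31 + 7·12.75 = 120.25.
ΔQ = 15.1818 − 12.75 = 2.4318; wedge = 147 − 120.25 = 26.75.
Deadweight loss = ½ × 2.4318 × 26.75 = €32.53 thousand.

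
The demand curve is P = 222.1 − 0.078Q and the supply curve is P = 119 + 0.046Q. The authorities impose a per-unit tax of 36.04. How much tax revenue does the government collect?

Competitive equilibrium: 222.1 − 0.078Q = 119 + 0.046Q → Q* = 831.45161, P* = 157.24677.
With the tax, the buyer price exceeds the seller price by 36.04: (222.1 − 0.078Q) − (119 + 0.046Q) = 36.04 → Q' = 540.80645.
Tax revenue = 36.04 × 540.80645 = 19490.66.

19490.66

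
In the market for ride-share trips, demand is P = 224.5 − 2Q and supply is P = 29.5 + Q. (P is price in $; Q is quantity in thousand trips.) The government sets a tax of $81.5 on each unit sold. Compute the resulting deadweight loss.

Competitive equilibrium: 224.5 − 2Q = 29.5 + Q → Q* = 65, P* = 94.5.
With the tax, the buyer price exceeds the seller price by 81.5: (224.5 − 2Q) − (29.5 + Q) = 81.5 → Q' = 37.8333.
ΔQ = 65 − 37.8333 = 27.1667; the wedge equals the tax, 81.5.
DWL = ½ × 27.1667 × 81.5 = $1107.04 thousand.

$1107.04 thousand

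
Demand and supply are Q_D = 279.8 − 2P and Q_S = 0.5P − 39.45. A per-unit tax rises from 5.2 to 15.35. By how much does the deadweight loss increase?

41.72

In inverse form: demand P = 139.9 − 0.5Q, supply P = 78.9 + 2Q.
Competitive equilibrium: 139.9 − 0.5Q = 78.9 + 2Q → Q* = 24.4, P* = 127.7.
For a per-unit tax t: ΔQ = t/2.5, so DWL = ½·t·(t/2.5) = t²/5.
At t = 5.2: DWL = 5.408. At t = 15.35: DWL = 47.125.
Increase = 47.125 − 5.408 = 41.72.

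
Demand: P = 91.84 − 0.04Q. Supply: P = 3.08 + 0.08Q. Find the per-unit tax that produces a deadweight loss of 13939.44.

57.84

Competitive equilibrium: 91.84 − 0.04Q = 3.08 + 0.08Q → Q* = 739.6667, P* = 62.2533.
A tax t gives ΔQ = t/0.12 and wedge t, so DWL = t²/0.24.
t²/0.24 = 13939.44 → t² = 3345.4656 → t = 57.84.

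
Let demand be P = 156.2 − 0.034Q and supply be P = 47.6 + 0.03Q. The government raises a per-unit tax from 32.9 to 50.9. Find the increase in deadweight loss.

Competitive equilibrium: 156.2 − 0.034Q = 47.6 + 0.03Q → Q* = 1696.875, P* = 98.5063.
For a per-unit tax t: ΔQ = t/0.064, so DWL = ½·t·(t/0.064) = t²/0.128.
At t = 32.9: DWL = 8456.328. At t = 50.9: DWL = 20240.703.
Increase = 20240.703 − 8456.328 = 11784.375.

11784.375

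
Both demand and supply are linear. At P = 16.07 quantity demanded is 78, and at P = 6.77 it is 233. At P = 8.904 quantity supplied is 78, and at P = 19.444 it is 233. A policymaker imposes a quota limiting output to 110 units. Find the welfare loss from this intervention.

Demand slope = (6.77 − 16.07)/(233 − 78) = −0.06, so P = 20.75 − 0.06Q.
Supply slope = (19.444 − 8.904)/(233 − 78) = 0.068, so P = 3.6 + 0.068Q.
Competitive equilibrium: 20.75 − 0.06Q = 3.6 + 0.068Q → Q* = 133.9844, P* = 12.7109.
At Q = 110: demand price = 20.75 − 0.06·110 = 14.15; supply price = 3.6 + 0.068·110 = 11.08.
ΔQ = 133.9844 − 110 = 23.9844; wedge = 14.15 − 11.08 = 3.07.
DWL = ½ × 23.9844 × 3.07 = 36.82.

36.82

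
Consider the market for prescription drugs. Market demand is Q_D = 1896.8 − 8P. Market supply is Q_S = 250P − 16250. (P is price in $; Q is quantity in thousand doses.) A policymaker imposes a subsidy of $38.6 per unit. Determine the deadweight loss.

In inverse form: demand P = 237.1 − 0.125Q, supply P = 65 + 0.004Q.
Competitive equilibrium: 237.1 − 0.125Q = 65 + 0.004Q → Q* = 1334.1085, P* = 70.3364.
The subsidy lowers effective supply by 38.6: P = 26.4 + 0.004Q.
New quantity: 237.1 − 0.125Q = 26.4 + 0.004Q → Q' = 1633.3333.
Overproduction ΔQ = 1633.3333 − 1334.1085 = 299.2248; wedge = subsidy = 38.6.
Deadweight loss = ½ × 299.2248 × 38.6 = $5775.04 thousand.

$5775.04 thousand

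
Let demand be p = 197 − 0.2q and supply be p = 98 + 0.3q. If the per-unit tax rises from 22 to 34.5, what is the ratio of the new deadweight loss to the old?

Competitive equilibrium: 197 − 0.2q = 98 + 0.3q → q* = 198, p* = 157.4.
For a per-unit tax t: Δq = t/0.5, so DWL = ½·t·(t/0.5) = t²/1.
At t = 22: DWL = 484. At t = 34.5: DWL = 1190.25.
Ratio = (34.5/22)² = 2.459.

2.459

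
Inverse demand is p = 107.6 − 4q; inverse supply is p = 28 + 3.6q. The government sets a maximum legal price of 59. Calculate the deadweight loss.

13.18

Competitive equilibrium: 107.6 − 4q = 28 + 3.6q → q* = 10.4737, p* = 65.7053.
At the ceiling p = 59, quantity supplied = (59 − 28)/3.6 = 8.6111.
Willingness to pay at q' = 8.6111: 107.6 − 4·8.6111 = 73.1556.
Δq = 10.4737 − 8.6111 = 1.8626; wedge = 73.1556 − 59 = 14.1556.
Deadweight loss = ½ × 1.8626 × 14.1556 = 13.18.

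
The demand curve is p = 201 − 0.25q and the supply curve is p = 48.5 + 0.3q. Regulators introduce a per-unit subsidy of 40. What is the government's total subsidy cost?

Competitive equilibrium: 201 − 0.25q = 48.5 + 0.3q → q* = 277.2727, p* = 131.6818.
The subsidy lowers effective supply by 40: p = 8.5 + 0.3q.
New quantity: 201 − 0.25q = 8.5 + 0.3q → q' = 350.
Total subsidy cost = 40 × 350 = 14000.

14000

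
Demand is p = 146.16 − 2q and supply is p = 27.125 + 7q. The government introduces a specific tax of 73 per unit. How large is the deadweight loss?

Competitive equilibrium: 146.16 − 2q = 27.125 + 7q → q* = 13.2261, p* = 119.7078.
With the tax, the buyer price exceeds the seller price by 73: (146.16 − 2q) − (27.125 + 7q) = 73 → q' = 5.115.
Δq = 13.2261 − 5.115 = 8.1111; the wedge equals the tax, 73.
The triangle = ½ × 8.1111 × 73 = 296.06.

296.06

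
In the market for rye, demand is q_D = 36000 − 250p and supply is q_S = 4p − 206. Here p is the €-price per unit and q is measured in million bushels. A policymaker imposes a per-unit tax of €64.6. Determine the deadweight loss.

In inverse form: demand p = 144 − 0.004q, supply p = 51.5 + 0.25q.
Competitive equilibrium: 144 − 0.004q = 51.5 + 0.25q → q* = 364.1732, p* = 142.5433.
With the tax, the buyer price exceeds the seller price by 64.6: (144 − 0.004q) − (51.5 + 0.25q) = 64.6 → q' = 109.8425.
Δq = 364.1732 − 109.8425 = 254.3307; the wedge equals the tax, 64.6.
The triangle = ½ × 254.3307 × 64.6 = €8214.88 million.

€8214.88 million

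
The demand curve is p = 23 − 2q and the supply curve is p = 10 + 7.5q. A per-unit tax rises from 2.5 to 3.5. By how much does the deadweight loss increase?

0.32

Competitive equilibrium: 23 − 2q = 10 + 7.5q → q* = 1.3684, p* = 20.2632.
For a per-unit tax t: Δq = t/9.5, so DWL = ½·t·(t/9.5) = t²/19.
At t = 2.5: DWL = 0.329. At t = 3.5: DWL = 0.645.
Increase = 0.645 − 0.329 = 0.32.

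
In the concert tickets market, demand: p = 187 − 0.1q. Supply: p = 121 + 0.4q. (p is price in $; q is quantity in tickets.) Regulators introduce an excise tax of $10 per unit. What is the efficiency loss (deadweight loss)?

$100

Competitive equilibrium: 187 − 0.1q = 121 + 0.4q → q* = 132, p* = 173.8.
With the tax, the buyer price exceeds the seller price by 10: (187 − 0.1q) − (121 + 0.4q) = 10 → q' = 112.
Δq = 132 − 112 = 20; the wedge equals the tax, 10.
The triangle = ½ × 20 × 10 = $100.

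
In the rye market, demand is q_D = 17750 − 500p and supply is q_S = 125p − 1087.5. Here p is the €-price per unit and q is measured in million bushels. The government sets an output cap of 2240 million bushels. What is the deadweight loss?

In inverse form: demand p = 35.5 − 0.002q, supply p = 8.7 + 0.008q.
Competitive equilibrium: 35.5 − 0.002q = 8.7 + 0.008q → q* = 2680, p* = 30.14.
At q = 2240: demand price = 35.5 − 0.002·2240 = 31.02; supply price = 8.7 + 0.008·2240 = 26.62.
Δq = 2680 − 2240 = 440; wedge = 31.02 − 26.62 = 4.4.
DWL = ½ × 440 × 4.4 = €968 million.

€968 million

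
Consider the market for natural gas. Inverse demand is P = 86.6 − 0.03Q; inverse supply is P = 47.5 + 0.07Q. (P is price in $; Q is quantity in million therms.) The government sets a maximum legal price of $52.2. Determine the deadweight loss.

Competitive equilibrium: 86.6 − 0.03Q = 47.5 + 0.07Q → Q* = 391, P* = 74.87.
At the ceiling P = 52.2, quantity supplied = (52.2 − 47.5)/0.07 = 67.1429.
Willingness to pay at Q' = 67.1429: 86.6 − 0.03·67.1429 = 84.5857.
ΔQ = 391 − 67.1429 = 323.8571; wedge = 84.5857 − 52.2 = 32.3857.
DWL = ½ × 323.8571 × 32.3857 = $5244.17 million.

$5244.17 million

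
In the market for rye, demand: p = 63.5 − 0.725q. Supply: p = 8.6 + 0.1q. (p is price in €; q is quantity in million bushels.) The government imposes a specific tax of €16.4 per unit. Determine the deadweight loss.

€163.01 million

Competitive equilibrium: 63.5 − 0.725q = 8.6 + 0.1q → q* = 66.5455, p* = 15.2545.
With the tax, the buyer price exceeds the seller price by 16.4: (63.5 − 0.725q) − (8.6 + 0.1q) = 16.4 → q' = 46.6667.
Δq = 66.5455 − 46.6667 = 19.8788; the wedge equals the tax, 16.4.
DWL = ½ × 19.8788 × 16.4 = €163.01 million.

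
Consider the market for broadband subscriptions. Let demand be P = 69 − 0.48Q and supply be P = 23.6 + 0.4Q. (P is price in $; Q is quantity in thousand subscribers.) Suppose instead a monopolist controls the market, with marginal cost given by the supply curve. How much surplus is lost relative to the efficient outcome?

Competitive equilibrium: 69 − 0.48Q = 23.6 + 0.4Q → Q* = 51.5909, P* = 44.2364.
Marginal revenue: MR = 69 − 0.96Q. Set MR = MC: 69 − 0.96Q = 23.6 + 0.4Q → Q_m = 33.3824.
Price P_m = 69 − 0.48·33.3824 = 52.9764; MC(Q_m) = 23.6 + 0.4·33.3824 = 36.953.
Competitive Q* = 51.5909, so ΔQ = 18.2085; wedge = 52.9764 − 36.953 = 16.0234.
Deadweight loss = ½ × 18.2085 × 16.0234 = $145.88 thousand.

$145.88 thousand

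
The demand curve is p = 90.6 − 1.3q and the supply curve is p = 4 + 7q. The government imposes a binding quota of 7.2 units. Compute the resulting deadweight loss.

Competitive equilibrium: 90.6 − 1.3q = 4 + 7q → q* = 10.4337, p* = 77.0361.
At q = 7.2: demand price = 90.6 − 1.3·7.2 = 81.24; supply price = 4 + 7·7.2 = 54.4.
Δq = 10.4337 − 7.2 = 3.2337; wedge = 81.24 − 54.4 = 26.84.
Welfare loss = ½ × 3.2337 × 26.84 = 43.40.

43.40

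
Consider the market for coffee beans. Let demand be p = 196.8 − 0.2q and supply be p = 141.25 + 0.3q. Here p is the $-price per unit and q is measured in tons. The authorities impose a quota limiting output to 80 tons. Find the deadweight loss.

Competitive equilibrium: 196.8 − 0.2q = 141.25 + 0.3q → q* = 111.1, p* = 174.58.
At q = 80: demand price = 196.8 − 0.2·80 = 180.8; supply price = 141.25 + 0.3·80 = 165.25.
Δq = 111.1 − 80 = 31.1; wedge = 180.8 − 165.25 = 15.55.
Deadweight loss = ½ × 31.1 × 15.55 = $241.80.

$241.80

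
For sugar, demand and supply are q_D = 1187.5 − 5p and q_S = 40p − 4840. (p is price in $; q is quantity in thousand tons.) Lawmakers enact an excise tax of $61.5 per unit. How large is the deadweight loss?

$8405 thousand

In inverse form: demand p = 237.5 − 0.2q, supply p = 121 + 0.025q.
Competitive equilibrium: 237.5 − 0.2q = 121 + 0.025q → q* = 517.7778, p* = 133.9444.
With the tax, the buyer price exceeds the seller price by 61.5: (237.5 − 0.2q) − (121 + 0.025q) = 61.5 → q' = 244.4444.
Δq = 517.7778 − 244.4444 = 273.3334; the wedge equals the tax, 61.5.
Deadweight loss = ½ × 273.3334 × 61.5 = $8405 thousand.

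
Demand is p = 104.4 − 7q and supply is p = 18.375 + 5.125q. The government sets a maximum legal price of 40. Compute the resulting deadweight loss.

Competitive equilibrium: 104.4 − 7q = 18.375 + 5.125q → q* = 7.0948, p* = 54.7361.
At the ceiling p = 40, quantity supplied = (40 − 18.375)/5.125 = 4.2195.
Willingness to pay at q' = 4.2195: 104.4 − 7·4.2195 = 74.8635.
Δq = 7.0948 − 4.2195 = 2.8753; wedge = 74.8635 − 40 = 34.8635.
The triangle = ½ × 2.8753 × 34.8635 = 50.12.

50.12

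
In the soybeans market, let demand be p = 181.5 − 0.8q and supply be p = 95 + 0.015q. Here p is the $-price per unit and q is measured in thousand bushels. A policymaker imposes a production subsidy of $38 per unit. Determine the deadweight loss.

$885.89 thousand

Competitive equilibrium: 181.5 − 0.8q = 95 + 0.015q → q* = 106.135, p* = 96.592.
The subsidy lowers effective supply by 38: p = 57 + 0.015q.
New quantity: 181.5 − 0.8q = 57 + 0.015q → q' = 152.7607.
Overproduction Δq = 152.7607 − 106.135 = 46.6257; wedge = subsidy = 38.
The triangle = ½ × 46.6257 × 38 = $885.89 thousand.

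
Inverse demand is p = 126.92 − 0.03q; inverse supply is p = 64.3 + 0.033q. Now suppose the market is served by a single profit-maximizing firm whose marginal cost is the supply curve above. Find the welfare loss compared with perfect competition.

3238.41

Competitive equilibrium: 126.92 − 0.03q = 64.3 + 0.033q → q* = 993.9683, p* = 97.101.
Marginal revenue: MR = 126.92 − 0.06q. Set MR = MC: 126.92 − 0.06q = 64.3 + 0.033q → q_m = 673.3333.
Price p_m = 126.92 − 0.03·673.3333 = 106.72; MC(q_m) = 64.3 + 0.033·673.3333 = 86.52.
Competitive q* = 993.9683, so Δq = 320.635; wedge = 106.72 − 86.52 = 20.2.
Deadweight loss = ½ × 320.635 × 20.2 = 3238.41.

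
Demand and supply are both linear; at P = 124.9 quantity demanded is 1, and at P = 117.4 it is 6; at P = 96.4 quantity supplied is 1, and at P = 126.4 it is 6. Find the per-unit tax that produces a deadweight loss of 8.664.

11.4

Demand slope = (117.4 − 124.9)/(6 − 1) = −1.5, so P = 126.4 − 1.5Q.
Supply slope = (126.4 − 96.4)/(6 − 1) = 6, so P = 90.4 + 6Q.
Competitive equilibrium: 126.4 − 1.5Q = 90.4 + 6Q → Q* = 4.8, P* = 119.2.
A tax t gives ΔQ = t/7.5 and wedge t, so DWL = t²/15.
t²/15 = 8.664 → t² = 129.96 → t = 11.4.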